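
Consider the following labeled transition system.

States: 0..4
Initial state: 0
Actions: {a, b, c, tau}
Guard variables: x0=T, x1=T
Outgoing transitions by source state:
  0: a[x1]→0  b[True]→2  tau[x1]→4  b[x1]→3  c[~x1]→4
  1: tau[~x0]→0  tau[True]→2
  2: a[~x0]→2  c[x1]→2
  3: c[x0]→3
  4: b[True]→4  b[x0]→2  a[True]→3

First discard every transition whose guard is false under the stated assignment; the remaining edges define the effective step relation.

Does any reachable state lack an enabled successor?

Reachable = {0,2,3,4}
  0: a→0  b→2  b→3  tau→4  [deg 4]
  2: c→2  [deg 1]
  3: c→3  [deg 1]
  4: a→3  b→2  b→4  [deg 3]

Answer: DEADLOCK-FREE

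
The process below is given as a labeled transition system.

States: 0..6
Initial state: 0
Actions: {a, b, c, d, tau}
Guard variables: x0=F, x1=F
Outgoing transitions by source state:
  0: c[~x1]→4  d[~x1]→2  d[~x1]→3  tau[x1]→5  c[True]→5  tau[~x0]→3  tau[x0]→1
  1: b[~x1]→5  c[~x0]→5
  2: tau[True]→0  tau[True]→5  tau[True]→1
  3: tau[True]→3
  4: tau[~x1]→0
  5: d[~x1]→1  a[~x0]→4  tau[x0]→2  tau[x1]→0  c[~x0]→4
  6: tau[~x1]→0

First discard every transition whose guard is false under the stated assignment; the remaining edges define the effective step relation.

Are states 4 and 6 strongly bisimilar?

Answer: BISIMILAR

Trace:
Refine partition for ~:
  round 0: {{0,1,2,3,4,5,6}}
  round 1: {{0},{1},{2,3,4,6},{5}}
  round 2: {{0},{1},{2},{3},{4,6},{5}}
Fixed point at round 3; 6 class(es).
4∈{4,6}, 6∈{4,6}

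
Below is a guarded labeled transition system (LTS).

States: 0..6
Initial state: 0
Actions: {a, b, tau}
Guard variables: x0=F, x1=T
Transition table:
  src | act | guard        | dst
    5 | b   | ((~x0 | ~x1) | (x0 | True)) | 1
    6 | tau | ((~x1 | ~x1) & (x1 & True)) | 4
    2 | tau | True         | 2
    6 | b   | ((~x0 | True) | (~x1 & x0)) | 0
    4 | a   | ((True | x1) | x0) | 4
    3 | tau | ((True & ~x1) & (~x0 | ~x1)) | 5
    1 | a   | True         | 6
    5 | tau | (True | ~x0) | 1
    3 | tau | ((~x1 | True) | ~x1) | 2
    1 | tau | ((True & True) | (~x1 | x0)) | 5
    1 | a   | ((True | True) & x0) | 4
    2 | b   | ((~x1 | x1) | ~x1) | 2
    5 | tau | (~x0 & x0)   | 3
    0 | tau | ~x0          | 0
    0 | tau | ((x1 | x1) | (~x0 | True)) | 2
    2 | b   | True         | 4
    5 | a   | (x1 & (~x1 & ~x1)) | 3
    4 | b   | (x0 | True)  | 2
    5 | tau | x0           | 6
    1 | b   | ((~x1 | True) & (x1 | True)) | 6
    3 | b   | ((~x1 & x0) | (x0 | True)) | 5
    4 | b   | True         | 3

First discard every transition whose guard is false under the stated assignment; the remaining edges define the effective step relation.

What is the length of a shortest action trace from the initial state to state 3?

Answer: 3

Working:
Breadth-first toward 3:
  L0 = {0}
  L1 = {2}
  L2 = {4}
  L3 = {3}
depth(3)=3, e.g. tau·b·b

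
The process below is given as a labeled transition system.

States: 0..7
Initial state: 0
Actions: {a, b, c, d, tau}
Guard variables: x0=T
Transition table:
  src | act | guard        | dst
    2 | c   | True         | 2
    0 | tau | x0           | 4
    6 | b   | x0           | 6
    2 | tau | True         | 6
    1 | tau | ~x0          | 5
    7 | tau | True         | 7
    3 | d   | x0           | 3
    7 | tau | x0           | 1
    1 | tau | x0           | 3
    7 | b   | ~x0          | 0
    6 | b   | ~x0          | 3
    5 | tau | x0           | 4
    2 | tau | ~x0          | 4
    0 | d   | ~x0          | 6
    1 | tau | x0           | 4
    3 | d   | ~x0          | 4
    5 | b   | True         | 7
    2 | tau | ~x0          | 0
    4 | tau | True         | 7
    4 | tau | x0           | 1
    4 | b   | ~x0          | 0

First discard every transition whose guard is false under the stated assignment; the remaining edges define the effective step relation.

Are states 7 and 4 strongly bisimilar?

Bisimulation quotient by refinement:
  π0 = {{0,1,2,3,4,5,6,7}}
  π1 = {{0,1,4,7},{2},{3},{5},{6}}
  π2 = {{0,4,7},{1},{2},{3},{5},{6}}
  π3 = {{0},{1},{2},{3},{4,7},{5},{6}}
stable after 4 split(s): 7 block(s)
[7]={4,7}  [4]={4,7}

Answer: BISIMILAR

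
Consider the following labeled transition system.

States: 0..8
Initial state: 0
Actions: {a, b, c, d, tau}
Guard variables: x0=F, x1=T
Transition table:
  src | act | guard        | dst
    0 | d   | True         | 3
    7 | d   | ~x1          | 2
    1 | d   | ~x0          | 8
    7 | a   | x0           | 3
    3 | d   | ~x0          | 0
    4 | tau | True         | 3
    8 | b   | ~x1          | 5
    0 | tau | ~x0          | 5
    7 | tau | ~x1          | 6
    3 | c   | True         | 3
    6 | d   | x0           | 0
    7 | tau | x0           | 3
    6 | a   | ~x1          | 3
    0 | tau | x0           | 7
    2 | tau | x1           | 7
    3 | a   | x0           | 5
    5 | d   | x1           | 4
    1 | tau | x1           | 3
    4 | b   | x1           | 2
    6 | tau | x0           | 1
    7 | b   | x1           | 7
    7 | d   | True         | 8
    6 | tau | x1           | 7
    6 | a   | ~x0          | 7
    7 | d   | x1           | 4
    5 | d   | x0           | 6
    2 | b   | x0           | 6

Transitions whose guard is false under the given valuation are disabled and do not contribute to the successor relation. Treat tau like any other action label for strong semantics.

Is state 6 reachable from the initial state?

15 transition(s) survive guard evaluation.
depth 0: {0}
depth 1: {3,5}  total {0,3,5}
depth 2: {4}  total {0,3,4,5}
depth 3: {2}  total {0,2,3,4,5}
depth 4: {7}  total {0,2,3,4,5,7}
depth 5: {8}  total {0,2,3,4,5,7,8}
Reach set: {0,2,3,4,5,7,8}

Answer: UNREACHABLE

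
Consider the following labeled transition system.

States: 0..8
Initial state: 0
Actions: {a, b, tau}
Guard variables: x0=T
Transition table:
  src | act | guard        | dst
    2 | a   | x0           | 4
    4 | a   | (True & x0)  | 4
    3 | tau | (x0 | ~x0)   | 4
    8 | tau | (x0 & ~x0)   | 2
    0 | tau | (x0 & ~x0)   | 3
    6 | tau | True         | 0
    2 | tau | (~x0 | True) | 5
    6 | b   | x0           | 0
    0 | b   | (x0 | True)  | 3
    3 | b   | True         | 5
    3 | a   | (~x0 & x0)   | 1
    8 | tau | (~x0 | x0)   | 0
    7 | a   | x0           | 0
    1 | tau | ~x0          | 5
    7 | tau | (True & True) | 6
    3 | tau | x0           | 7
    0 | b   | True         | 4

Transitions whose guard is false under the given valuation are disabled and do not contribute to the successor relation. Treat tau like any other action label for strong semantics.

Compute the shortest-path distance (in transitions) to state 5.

Answer: 2

Working:
BFS to 5:
  L0 = {0}
  L1 = {3,4}
  L2 = {5,7}
first hit 5 at d=2 via b·b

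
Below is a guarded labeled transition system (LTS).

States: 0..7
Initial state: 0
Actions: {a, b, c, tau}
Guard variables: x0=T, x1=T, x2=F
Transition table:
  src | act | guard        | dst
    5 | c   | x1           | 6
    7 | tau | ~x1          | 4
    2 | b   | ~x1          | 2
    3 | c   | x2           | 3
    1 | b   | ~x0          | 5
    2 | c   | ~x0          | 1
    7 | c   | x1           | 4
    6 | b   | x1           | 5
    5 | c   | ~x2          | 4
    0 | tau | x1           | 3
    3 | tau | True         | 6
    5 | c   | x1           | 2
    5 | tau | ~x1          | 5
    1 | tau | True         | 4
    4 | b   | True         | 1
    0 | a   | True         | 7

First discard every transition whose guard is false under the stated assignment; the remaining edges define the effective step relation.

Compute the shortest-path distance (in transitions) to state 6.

Breadth-first toward 6:
  depth 0: {0}
  depth 1: {3,7}
  depth 2: {4,6}
depth(6)=2, e.g. tau·tau

Answer: 2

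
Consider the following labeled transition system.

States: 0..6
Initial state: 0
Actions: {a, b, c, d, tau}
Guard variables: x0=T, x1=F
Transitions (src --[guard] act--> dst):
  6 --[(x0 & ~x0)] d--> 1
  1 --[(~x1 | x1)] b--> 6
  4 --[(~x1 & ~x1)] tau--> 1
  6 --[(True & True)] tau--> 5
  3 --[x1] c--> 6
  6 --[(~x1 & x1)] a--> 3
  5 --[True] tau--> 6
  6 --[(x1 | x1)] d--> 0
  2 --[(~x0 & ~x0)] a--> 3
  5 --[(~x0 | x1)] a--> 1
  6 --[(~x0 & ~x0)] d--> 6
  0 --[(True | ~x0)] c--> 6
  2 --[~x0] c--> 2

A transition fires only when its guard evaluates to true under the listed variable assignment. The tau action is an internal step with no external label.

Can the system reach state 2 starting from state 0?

After dropping false guards: 5 live edges.
Layer 0: {0}
Layer 1: {6}  cumulative {0,6}
Layer 2: {5}  cumulative {0,5,6}
R = {0,5,6}

Answer: UNREACHABLE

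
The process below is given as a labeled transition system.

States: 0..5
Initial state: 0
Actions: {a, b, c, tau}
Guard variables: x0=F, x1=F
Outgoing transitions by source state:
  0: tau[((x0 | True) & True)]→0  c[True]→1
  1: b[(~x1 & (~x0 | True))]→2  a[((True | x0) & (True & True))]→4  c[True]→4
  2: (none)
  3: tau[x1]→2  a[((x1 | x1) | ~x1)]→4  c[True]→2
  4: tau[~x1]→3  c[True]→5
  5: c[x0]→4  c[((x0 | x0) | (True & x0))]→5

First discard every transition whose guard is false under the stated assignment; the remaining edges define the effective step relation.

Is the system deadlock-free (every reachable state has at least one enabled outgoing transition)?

Reachable = {0,1,2,3,4,5}
  0: c→1  tau→0  [2 exit(s)]
  1: a→4  b→2  c→4  [3 exit(s)]
  2: ∅  [deadlock]
  3: a→4  c→2  [2 exit(s)]
  4: c→5  tau→3  [2 exit(s)]
  5: ∅  [deadlock]
witness 2: c·b

Answer: DEADLOCK at state 2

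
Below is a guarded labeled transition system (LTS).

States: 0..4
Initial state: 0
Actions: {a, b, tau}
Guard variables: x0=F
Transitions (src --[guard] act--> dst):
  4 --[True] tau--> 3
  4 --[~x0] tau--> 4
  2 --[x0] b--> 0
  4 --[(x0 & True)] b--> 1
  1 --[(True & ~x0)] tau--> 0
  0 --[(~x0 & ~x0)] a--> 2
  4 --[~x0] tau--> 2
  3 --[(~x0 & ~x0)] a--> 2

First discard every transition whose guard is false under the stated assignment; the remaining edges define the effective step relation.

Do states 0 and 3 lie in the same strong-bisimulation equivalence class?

Compute ~ classes (split until stable):
  round 0: {{0,1,2,3,4}}
  round 1: {{0,3},{1,4},{2}}
  round 2: {{0,3},{1},{2},{4}}
4 equivalence class(es) (converged in 3)
[0]={0,3}  [3]={0,3}

Answer: BISIMILAR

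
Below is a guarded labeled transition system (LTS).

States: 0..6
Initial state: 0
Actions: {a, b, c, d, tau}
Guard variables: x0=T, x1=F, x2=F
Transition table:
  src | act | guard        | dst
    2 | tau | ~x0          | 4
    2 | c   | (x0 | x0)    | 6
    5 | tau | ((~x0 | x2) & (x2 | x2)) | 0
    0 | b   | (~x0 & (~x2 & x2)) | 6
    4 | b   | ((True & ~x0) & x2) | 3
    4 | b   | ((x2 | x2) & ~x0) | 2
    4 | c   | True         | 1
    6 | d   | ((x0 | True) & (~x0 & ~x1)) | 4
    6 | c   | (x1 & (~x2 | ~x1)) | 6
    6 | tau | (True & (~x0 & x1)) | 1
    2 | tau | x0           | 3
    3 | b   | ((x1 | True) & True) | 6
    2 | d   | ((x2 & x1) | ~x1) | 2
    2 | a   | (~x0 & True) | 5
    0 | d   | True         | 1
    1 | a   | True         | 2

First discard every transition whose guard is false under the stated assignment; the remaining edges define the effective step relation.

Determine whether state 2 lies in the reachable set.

Answer: REACHABLE

Analysis:
7 transition(s) survive guard evaluation.
L0 = {0}
L1 = {1}  now seen {0,1}
L2 = {2}  now seen {0,1,2}
L3 = {3,6}  now seen {0,1,2,3,6}
Reach set: {0,1,2,3,6}
witness 2: d·a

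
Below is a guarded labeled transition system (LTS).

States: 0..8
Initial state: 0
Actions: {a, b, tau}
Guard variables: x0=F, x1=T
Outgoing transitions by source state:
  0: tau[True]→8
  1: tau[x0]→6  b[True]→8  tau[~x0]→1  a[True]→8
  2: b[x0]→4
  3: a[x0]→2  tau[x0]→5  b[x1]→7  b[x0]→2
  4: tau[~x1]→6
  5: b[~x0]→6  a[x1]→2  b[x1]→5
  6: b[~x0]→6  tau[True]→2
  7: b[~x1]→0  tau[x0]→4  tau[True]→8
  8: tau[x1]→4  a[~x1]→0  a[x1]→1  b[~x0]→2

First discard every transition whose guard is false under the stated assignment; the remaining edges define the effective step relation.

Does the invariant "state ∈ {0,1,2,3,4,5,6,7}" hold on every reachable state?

Safe = {0,1,2,3,4,5,6,7}
Reachable = {0,1,2,4,8}
  0: ok
  1: ok
  2: ok
  4: ok
  8: ✗ unsafe
reach 8 via tau — violates

Answer: INVARIANT VIOLATED at state 8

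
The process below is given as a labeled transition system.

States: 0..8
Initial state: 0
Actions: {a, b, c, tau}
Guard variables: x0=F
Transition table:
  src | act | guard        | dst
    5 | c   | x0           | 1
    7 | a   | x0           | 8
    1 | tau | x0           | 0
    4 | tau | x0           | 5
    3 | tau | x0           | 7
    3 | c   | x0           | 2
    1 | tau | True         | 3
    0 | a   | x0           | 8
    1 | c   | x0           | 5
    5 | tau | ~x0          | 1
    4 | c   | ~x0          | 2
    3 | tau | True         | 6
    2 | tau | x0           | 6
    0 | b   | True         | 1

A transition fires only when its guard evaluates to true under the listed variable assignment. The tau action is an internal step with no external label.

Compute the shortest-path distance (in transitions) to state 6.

Answer: 3

Trace:
Layered search for 6:
  depth 0: {0}
  depth 1: {1}
  depth 2: {3}
  depth 3: {6}
depth(6)=3, e.g. b·tau·tau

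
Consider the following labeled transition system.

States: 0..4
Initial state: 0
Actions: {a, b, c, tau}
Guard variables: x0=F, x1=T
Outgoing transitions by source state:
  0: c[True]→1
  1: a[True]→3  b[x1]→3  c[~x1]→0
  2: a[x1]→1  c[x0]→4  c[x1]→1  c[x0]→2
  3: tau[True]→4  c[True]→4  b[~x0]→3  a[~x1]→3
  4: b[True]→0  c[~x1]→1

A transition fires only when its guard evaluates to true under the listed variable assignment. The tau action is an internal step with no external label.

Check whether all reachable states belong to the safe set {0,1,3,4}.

Answer: INVARIANT HOLDS

Trace:
Allowed set {0,1,3,4}
Reachable = {0,1,3,4}
  0: ✓
  1: ✓
  3: ✓
  4: ✓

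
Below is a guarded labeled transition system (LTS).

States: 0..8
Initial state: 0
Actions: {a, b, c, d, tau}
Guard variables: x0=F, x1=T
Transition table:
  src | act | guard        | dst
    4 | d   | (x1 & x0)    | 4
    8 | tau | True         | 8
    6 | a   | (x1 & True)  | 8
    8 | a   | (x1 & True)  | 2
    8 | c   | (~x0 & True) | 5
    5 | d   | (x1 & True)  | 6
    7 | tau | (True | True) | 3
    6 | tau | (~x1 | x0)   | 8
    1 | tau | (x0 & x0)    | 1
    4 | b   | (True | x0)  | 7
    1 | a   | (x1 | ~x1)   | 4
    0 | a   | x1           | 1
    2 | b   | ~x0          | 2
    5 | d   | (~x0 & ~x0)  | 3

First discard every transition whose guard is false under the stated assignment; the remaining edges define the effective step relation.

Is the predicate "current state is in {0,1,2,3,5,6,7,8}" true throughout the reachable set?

Allowed set {0,1,2,3,5,6,7,8}
R = {0,1,3,4,7}
  0: ok
  1: ok
  3: ok
  4: VIOLATES
  7: ok
witness against invariant: a·a → 4

Answer: INVARIANT VIOLATED at state 4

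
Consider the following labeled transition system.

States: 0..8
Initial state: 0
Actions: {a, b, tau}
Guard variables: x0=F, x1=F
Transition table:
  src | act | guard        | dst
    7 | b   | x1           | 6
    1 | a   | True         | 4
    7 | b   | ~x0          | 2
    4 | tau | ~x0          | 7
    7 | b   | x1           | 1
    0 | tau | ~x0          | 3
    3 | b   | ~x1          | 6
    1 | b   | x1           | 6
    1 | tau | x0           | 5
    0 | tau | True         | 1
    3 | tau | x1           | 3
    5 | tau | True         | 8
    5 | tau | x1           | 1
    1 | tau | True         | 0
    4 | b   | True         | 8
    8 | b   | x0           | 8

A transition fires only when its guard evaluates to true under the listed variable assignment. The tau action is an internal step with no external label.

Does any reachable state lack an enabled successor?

Reach set: {0,1,2,3,4,6,7,8}
  0: tau→1  tau→3  [deg 2]
  1: a→4  tau→0  [deg 2]
  2: ∅  [deadlock]
  3: b→6  [deg 1]
  4: b→8  tau→7  [deg 2]
  6: ∅  [deadlock]
  7: b→2  [deg 1]
  8: ∅  [deadlock]
Path to 2: tau·a·tau·b

Answer: DEADLOCK at state 2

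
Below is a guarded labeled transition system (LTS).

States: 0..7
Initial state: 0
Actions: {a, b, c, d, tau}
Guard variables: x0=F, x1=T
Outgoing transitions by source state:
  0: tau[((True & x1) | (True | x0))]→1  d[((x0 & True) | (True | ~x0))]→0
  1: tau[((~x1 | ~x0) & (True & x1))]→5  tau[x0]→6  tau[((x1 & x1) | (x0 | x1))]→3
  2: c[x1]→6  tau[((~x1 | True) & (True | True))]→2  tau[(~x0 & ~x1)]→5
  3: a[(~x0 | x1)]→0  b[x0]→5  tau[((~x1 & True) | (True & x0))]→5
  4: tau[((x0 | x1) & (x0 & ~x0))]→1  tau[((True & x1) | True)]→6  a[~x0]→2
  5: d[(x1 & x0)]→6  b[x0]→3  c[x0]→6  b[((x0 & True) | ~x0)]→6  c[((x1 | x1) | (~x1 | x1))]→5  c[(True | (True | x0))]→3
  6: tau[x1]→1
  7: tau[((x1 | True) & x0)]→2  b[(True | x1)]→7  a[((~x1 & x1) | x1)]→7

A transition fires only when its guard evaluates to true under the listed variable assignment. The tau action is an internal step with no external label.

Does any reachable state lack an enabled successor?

Reachable = {0,1,3,5,6}
  0: d→0  tau→1  [deg 2]
  1: tau→3  tau→5  [deg 2]
  3: a→0  [deg 1]
  5: b→6  c→3  c→5  [deg 3]
  6: tau→1  [deg 1]

Answer: DEADLOCK-FREE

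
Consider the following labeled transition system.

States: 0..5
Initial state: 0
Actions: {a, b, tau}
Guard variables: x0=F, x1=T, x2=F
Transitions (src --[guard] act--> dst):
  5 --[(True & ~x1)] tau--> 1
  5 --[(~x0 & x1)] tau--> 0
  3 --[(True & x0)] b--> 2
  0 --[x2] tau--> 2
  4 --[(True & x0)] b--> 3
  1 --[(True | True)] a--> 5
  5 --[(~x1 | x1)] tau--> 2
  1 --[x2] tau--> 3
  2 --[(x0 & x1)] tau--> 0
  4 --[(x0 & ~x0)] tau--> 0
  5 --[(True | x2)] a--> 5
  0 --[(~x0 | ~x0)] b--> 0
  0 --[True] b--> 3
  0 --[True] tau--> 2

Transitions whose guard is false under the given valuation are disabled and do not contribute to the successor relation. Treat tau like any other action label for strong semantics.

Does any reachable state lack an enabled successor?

Reachable = {0,2,3}
  0: b→0  b→3  tau→2  [deg 3]
  2: ∅  [deadlock]
  3: ∅  [deadlock]
trace reaching 2: tau

Answer: DEADLOCK at state 2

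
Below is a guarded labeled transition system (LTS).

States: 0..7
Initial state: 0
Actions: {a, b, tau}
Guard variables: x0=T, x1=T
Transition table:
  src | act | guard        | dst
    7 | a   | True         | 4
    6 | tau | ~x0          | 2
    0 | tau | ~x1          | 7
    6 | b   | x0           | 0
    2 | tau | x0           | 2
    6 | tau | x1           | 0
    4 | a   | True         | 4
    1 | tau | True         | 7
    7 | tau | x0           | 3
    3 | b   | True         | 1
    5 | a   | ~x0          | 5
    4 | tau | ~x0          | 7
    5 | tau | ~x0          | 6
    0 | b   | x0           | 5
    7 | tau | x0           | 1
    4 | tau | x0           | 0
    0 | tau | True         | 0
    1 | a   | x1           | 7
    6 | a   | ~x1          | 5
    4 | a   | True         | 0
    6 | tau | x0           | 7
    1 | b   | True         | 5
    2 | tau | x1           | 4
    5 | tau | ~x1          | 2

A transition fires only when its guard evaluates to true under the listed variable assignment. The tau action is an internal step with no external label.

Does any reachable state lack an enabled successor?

Answer: DEADLOCK at state 5

Trace:
R = {0,5}
  0: b→5  tau→0  [2 out]
  5: ∅  [no exit]
witness 5: b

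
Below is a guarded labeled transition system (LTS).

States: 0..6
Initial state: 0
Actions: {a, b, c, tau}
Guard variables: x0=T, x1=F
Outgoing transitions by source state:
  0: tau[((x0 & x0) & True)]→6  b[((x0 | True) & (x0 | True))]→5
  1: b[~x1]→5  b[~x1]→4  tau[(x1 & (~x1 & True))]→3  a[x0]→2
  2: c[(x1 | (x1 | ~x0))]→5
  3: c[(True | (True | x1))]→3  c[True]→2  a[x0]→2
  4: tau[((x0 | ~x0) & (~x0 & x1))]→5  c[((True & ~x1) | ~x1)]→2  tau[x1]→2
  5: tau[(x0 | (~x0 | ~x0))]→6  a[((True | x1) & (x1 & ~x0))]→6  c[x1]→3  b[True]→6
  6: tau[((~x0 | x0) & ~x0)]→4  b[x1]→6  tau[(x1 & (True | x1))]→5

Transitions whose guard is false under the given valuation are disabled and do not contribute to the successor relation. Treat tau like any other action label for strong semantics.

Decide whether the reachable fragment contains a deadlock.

Reach set: {0,5,6}
  0: b→5  tau→6  [deg 2]
  5: b→6  tau→6  [deg 2]
  6: ∅  [STUCK]
trace reaching 6: tau

Answer: DEADLOCK at state 6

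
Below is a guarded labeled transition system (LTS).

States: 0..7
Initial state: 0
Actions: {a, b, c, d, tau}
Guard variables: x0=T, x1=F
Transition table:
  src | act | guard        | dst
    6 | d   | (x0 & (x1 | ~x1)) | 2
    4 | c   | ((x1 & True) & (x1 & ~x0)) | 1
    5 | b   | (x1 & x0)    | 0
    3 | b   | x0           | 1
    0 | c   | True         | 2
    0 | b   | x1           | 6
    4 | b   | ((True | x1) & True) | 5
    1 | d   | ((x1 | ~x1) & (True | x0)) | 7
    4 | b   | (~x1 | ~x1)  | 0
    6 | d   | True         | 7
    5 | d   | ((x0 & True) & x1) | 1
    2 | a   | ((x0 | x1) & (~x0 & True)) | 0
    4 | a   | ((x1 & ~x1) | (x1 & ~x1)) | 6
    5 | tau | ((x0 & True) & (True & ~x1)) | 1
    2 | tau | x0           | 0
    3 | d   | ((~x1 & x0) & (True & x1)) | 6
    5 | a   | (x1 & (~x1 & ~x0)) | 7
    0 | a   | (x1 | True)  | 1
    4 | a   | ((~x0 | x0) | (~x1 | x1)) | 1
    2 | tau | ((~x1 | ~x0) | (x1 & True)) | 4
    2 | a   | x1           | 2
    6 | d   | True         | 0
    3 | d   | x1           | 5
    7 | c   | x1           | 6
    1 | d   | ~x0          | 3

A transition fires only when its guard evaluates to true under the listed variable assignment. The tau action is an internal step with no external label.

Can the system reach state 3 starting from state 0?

Answer: UNREACHABLE

Working:
13 transition(s) survive guard evaluation.
L0 = {0}
L1 = {1,2}  cumulative {0,1,2}
L2 = {4,7}  cumulative {0,1,2,4,7}
L3 = {5}  cumulative {0,1,2,4,5,7}
Reach set: {0,1,2,4,5,7}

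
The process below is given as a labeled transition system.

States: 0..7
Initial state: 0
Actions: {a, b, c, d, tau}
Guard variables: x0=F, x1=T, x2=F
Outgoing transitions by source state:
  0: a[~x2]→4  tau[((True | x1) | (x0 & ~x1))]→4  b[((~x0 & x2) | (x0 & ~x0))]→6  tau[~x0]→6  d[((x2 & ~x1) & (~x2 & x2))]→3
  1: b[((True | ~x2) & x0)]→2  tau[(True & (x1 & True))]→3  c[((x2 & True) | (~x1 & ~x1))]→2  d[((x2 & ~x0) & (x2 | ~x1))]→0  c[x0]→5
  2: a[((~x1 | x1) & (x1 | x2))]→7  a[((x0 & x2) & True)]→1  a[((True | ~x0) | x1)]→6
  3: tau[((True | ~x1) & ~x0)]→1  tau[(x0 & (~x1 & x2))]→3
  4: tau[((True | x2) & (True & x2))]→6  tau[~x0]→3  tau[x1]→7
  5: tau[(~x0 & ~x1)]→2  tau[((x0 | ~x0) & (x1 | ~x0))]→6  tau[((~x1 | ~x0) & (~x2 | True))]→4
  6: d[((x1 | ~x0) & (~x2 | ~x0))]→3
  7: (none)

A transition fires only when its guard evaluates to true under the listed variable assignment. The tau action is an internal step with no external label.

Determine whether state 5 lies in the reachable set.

Answer: UNREACHABLE

Working:
12 transition(s) survive guard evaluation.
L0 = {0}
L1 = {4,6}  total {0,4,6}
L2 = {3,7}  total {0,3,4,6,7}
L3 = {1}  total {0,1,3,4,6,7}
R = {0,1,3,4,6,7}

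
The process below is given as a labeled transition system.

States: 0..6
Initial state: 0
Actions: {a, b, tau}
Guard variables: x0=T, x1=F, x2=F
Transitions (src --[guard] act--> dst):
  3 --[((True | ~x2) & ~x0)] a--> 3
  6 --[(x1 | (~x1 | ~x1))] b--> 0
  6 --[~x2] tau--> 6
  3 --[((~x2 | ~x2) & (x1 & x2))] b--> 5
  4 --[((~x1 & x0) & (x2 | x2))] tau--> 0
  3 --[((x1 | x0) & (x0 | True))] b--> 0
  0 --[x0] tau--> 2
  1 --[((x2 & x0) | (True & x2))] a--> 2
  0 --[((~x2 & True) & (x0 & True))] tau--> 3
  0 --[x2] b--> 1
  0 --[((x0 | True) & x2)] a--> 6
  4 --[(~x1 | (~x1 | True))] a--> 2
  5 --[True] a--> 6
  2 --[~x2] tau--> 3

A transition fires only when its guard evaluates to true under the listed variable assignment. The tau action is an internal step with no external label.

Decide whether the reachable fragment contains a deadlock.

Reachable = {0,2,3}
  0: tau→2  tau→3  [2 exit(s)]
  2: tau→3  [1 exit(s)]
  3: b→0  [1 exit(s)]

Answer: DEADLOCK-FREE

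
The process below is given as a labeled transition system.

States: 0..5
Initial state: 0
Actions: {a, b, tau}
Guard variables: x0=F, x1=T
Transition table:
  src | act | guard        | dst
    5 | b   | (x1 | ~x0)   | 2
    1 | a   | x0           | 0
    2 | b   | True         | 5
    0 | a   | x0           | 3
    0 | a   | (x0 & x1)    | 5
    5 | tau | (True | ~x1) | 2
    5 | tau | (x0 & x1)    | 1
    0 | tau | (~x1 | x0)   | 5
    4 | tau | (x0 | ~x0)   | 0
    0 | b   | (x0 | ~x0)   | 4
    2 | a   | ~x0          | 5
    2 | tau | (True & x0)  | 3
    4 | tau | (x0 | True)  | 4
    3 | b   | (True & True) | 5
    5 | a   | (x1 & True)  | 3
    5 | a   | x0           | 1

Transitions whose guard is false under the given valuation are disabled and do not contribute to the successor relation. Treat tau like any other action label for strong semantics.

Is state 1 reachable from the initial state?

Answer: UNREACHABLE

Working:
9 transition(s) survive guard evaluation.
Layer 0: {0}
Layer 1: {4}  now seen {0,4}
Reachable = {0,4}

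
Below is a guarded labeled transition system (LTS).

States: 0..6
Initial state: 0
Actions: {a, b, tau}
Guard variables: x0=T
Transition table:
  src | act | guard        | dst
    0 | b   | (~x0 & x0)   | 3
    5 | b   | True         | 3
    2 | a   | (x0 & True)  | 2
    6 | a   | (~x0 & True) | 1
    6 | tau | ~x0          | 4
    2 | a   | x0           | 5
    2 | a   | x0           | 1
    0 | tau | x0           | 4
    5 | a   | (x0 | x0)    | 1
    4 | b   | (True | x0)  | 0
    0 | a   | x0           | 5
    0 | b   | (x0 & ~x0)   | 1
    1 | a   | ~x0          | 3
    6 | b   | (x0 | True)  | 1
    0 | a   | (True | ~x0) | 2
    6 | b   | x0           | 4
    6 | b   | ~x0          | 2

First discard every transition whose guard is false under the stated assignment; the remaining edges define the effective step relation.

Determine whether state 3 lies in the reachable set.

Answer: REACHABLE

Trace:
After dropping false guards: 11 live edges.
L0 = {0}
L1 = {2,4,5}  total {0,2,4,5}
L2 = {1,3}  total {0,1,2,3,4,5}
Reachable = {0,1,2,3,4,5}
Path to 3: a·b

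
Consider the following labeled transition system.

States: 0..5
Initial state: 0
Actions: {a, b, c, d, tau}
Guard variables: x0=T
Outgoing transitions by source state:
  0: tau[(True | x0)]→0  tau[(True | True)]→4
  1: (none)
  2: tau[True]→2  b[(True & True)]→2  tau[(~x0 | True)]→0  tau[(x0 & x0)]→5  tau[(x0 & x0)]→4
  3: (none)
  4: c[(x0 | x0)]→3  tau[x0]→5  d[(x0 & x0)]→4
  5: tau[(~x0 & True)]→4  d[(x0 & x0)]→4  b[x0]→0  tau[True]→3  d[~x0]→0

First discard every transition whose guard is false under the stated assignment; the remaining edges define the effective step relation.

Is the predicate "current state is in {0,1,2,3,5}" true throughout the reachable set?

Inv-set: {0,1,2,3,5}
Reachable = {0,3,4,5}
  0: safe
  3: safe
  4: VIOLATES
  5: safe
counterexample path to 4: tau

Answer: INVARIANT VIOLATED at state 4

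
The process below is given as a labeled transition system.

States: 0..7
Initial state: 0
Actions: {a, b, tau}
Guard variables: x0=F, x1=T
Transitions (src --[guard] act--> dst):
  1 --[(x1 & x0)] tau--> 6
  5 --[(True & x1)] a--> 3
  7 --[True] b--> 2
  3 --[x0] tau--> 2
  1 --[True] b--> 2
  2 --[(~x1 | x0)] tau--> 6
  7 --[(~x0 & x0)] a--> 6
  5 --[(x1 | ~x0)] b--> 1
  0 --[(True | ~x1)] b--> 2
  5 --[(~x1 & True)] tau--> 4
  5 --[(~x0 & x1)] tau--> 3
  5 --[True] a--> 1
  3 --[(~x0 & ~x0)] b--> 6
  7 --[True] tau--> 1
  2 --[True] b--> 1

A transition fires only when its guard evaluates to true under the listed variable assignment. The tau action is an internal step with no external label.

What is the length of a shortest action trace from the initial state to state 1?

BFS to 1:
  L0 = {0}
  L1 = {2}
  L2 = {1}
depth(1)=2, e.g. b·b

Answer: 2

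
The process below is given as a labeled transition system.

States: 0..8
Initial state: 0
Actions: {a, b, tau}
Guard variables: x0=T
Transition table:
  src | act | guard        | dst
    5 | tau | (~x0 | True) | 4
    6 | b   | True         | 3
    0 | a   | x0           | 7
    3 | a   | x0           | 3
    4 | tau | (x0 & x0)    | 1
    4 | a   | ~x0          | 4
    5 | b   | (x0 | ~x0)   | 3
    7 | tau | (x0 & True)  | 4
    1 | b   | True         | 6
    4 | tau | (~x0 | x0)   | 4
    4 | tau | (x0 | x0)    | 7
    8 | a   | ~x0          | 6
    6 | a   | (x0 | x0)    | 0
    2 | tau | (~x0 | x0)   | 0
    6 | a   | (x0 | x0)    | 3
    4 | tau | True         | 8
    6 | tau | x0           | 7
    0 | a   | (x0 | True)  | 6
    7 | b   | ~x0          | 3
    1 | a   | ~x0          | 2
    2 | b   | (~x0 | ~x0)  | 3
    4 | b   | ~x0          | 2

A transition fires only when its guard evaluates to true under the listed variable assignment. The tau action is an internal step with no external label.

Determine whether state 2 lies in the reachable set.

Answer: UNREACHABLE

Analysis:
Guard filter leaves 16 enabled edge(s).
Layer 0: {0}
Layer 1: {6,7}  total {0,6,7}
Layer 2: {3,4}  total {0,3,4,6,7}
Layer 3: {1,8}  total {0,1,3,4,6,7,8}
R = {0,1,3,4,6,7,8}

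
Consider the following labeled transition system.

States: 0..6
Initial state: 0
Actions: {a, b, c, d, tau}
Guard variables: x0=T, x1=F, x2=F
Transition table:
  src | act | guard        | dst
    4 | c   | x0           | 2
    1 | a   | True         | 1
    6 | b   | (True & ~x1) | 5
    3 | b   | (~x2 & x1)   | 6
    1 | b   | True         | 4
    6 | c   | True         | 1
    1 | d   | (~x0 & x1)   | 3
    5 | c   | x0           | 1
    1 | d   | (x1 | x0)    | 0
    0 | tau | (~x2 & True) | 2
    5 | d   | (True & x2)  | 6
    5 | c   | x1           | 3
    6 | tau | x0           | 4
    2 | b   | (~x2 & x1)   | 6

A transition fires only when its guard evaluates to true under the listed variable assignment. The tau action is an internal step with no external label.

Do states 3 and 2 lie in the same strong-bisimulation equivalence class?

Answer: BISIMILAR

Working:
Compute ~ classes (split until stable):
  P[0] = {{0,1,2,3,4,5,6}}
  P[1] = {{0},{1},{2,3},{4,5},{6}}
  P[2] = {{0},{1},{2,3},{4},{5},{6}}
Fixed point at round 3; 6 class(es).
[3]={2,3}  [2]={2,3}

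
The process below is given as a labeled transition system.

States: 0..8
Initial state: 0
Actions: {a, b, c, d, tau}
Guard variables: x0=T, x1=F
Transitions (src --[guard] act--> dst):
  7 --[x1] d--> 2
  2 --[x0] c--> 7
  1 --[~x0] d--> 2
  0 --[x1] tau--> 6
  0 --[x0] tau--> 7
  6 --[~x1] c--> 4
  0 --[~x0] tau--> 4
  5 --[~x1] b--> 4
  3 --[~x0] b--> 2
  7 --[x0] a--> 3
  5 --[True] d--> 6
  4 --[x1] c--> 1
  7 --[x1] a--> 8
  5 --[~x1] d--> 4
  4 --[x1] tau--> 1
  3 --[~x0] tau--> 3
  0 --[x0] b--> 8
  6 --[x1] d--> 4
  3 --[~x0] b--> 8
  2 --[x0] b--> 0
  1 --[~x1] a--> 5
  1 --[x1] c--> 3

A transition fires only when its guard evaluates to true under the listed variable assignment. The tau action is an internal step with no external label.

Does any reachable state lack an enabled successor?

Answer: DEADLOCK at state 3

Analysis:
Reachable = {0,3,7,8}
  0: b→8  tau→7  [2 exit(s)]
  3: ∅  [deadlock]
  7: a→3  [1 exit(s)]
  8: ∅  [deadlock]
Path to 3: tau·a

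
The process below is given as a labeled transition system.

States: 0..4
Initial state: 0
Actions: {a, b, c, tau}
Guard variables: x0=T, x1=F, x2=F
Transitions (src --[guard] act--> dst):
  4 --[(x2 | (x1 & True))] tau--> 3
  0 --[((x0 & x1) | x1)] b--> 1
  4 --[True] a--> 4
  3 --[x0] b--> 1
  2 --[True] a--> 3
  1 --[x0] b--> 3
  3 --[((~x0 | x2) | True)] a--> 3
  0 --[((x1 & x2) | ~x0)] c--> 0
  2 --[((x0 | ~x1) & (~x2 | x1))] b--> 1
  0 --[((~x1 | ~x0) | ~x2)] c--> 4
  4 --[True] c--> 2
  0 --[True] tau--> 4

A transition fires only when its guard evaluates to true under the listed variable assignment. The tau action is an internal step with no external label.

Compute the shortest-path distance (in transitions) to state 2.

Breadth-first toward 2:
  L0 = {0}
  L1 = {4}
  L2 = {2}
first hit 2 at d=2 via c·c

Answer: 2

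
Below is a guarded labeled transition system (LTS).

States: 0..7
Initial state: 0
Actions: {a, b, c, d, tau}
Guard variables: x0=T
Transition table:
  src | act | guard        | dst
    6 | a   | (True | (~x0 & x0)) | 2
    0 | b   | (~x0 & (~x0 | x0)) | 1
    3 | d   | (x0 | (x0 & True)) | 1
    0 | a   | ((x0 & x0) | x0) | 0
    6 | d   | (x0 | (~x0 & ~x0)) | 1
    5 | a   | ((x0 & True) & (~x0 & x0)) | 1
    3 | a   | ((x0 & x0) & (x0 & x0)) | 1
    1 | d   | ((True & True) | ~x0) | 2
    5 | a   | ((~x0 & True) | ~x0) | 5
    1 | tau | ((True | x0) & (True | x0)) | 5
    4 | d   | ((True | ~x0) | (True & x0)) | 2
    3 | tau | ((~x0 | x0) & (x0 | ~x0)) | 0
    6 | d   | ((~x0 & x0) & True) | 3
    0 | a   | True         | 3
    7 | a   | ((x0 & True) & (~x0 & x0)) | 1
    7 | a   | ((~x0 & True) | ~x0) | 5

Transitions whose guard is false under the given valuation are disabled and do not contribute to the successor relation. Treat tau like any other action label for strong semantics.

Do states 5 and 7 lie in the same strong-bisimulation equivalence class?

Bisimulation quotient by refinement:
  P[0] = {{0,1,2,3,4,5,6,7}}
  P[1] = {{0},{1},{2,5,7},{3},{4},{6}}
stable after 2 split(s): 6 block(s)
class of 5: {2,5,7}; class of 7: {2,5,7}

Answer: BISIMILAR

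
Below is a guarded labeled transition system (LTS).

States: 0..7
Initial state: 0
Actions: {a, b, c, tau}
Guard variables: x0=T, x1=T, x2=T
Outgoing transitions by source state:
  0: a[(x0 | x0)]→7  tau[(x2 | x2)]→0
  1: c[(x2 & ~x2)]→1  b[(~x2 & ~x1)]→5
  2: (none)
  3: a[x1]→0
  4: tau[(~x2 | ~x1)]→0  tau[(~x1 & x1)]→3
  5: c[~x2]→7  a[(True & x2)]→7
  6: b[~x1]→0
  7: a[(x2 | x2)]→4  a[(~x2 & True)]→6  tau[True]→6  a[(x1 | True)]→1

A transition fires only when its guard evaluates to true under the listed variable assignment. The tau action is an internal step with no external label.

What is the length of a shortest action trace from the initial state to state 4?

Answer: 2

Trace:
BFS to 4:
  depth 0: {0}
  depth 1: {7}
  depth 2: {1,4,6}
depth(4)=2, e.g. a·a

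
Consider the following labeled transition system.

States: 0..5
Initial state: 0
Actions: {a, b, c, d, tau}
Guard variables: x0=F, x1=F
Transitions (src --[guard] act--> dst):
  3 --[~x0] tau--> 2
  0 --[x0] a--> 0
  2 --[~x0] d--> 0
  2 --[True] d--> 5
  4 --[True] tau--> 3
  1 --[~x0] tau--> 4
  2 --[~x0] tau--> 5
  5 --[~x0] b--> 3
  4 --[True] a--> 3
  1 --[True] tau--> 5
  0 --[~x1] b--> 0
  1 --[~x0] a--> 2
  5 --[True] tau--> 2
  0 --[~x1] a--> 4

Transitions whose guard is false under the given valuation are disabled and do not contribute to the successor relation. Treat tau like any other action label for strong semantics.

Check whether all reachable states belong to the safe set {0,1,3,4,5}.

Answer: INVARIANT VIOLATED at state 2

Trace:
Allowed set {0,1,3,4,5}
R = {0,2,3,4,5}
  0: ok
  2: ✗ unsafe
  3: ok
  4: ok
  5: ok
reach 2 via a·tau·tau — violates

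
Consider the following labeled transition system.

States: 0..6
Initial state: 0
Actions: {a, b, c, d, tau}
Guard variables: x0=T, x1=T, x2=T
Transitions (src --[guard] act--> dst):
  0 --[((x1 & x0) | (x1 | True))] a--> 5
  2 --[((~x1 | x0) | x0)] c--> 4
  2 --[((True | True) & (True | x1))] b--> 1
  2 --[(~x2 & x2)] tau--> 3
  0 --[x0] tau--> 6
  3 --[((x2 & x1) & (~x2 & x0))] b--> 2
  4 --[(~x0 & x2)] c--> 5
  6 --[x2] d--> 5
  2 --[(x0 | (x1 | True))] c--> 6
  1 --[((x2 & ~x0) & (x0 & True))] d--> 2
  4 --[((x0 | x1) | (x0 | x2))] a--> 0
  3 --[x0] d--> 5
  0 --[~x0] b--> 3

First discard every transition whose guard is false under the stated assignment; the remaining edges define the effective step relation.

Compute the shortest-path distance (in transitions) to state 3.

BFS to 3:
  Layer 0: {0}
  Layer 1: {5,6}
3 never appears.

Answer: UNREACHABLE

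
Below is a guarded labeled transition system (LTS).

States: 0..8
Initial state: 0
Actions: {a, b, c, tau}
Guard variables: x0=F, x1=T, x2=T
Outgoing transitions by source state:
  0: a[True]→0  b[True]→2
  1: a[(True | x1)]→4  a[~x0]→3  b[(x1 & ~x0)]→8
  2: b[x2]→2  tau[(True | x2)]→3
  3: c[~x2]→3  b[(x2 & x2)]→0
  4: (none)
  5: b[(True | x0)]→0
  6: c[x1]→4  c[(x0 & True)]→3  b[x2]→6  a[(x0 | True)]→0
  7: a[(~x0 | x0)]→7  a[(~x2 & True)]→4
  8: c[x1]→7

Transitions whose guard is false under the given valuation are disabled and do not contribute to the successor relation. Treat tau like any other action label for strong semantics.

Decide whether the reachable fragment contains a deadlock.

Answer: DEADLOCK-FREE

Working:
Reach set: {0,2,3}
  0: a→0  b→2  [2 out]
  2: b→2  tau→3  [2 out]
  3: b→0  [1 out]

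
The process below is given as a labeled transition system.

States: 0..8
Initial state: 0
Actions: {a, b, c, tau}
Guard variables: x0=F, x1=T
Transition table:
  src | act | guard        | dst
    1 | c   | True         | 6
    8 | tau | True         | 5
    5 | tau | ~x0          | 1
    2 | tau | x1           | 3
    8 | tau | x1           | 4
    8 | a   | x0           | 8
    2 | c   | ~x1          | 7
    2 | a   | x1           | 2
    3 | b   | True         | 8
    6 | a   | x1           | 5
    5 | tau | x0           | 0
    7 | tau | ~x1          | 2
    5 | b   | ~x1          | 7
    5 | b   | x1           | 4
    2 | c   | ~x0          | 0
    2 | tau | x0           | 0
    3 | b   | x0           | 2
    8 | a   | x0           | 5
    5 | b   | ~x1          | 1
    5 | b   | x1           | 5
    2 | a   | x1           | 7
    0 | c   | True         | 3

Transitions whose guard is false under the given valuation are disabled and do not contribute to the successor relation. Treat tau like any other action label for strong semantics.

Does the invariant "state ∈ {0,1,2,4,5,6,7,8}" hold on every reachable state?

Allowed set {0,1,2,4,5,6,7,8}
R = {0,1,3,4,5,6,8}
  0: ✓
  1: ✓
  3: VIOLATES
  4: ✓
  5: ✓
  6: ✓
  8: ✓
reach 3 via c — violates

Answer: INVARIANT VIOLATED at state 3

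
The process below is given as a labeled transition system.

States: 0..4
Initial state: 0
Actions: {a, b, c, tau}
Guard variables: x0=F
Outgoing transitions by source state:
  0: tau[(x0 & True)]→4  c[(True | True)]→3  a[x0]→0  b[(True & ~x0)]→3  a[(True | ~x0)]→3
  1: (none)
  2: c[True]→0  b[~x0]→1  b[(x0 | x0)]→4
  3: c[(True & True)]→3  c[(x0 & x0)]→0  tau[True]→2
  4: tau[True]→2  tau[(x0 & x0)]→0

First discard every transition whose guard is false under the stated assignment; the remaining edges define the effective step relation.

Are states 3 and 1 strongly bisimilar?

Compute ~ classes (split until stable):
  π0 = {{0,1,2,3,4}}
  π1 = {{0},{1},{2},{3},{4}}
Fixed point at round 2; 5 class(es).
class of 3: {3}; class of 1: {1}

Answer: NOT BISIMILAR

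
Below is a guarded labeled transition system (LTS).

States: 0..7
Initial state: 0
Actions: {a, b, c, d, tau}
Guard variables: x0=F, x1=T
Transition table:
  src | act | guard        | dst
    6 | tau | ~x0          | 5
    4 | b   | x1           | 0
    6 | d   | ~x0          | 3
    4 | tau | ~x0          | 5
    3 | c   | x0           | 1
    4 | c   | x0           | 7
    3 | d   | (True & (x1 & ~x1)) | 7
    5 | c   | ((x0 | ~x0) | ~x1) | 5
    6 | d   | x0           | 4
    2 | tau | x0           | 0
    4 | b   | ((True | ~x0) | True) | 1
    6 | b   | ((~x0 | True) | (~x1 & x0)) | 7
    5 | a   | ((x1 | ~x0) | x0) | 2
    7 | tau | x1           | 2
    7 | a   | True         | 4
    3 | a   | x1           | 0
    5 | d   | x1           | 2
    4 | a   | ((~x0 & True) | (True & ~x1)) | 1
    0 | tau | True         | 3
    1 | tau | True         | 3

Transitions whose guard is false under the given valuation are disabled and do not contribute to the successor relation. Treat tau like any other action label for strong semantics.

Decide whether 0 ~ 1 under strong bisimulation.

Refine partition for ~:
  π0 = {{0,1,2,3,4,5,6,7}}
  π1 = {{0,1},{2},{3},{4},{5},{6},{7}}
stable after 2 split(s): 7 block(s)
class of 0: {0,1}; class of 1: {0,1}

Answer: BISIMILAR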